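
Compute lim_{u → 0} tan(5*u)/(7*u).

5/7

Substitution gives 0/0.
Since tan(θ)/θ → 1 as θ → 0, tan(5u)/(5u) → 1 and the limit is 5/7.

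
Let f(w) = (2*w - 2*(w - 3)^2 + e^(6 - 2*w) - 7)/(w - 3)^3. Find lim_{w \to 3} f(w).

-4/3

Direct substitution gives 0/0.
Apply L'Hôpital: lim (-4*w - 2*e^(6 - 2*w) + 14)/(3*(w - 3)^2), still 0/0.
Apply L'Hôpital: lim (4*e^(6 - 2*w) - 4)/(6*w - 18), still 0/0.
After 3 applications of L'Hôpital's rule the quotient is (-8*e^(6 - 2*w))/(6); substituting w = 3 gives -4/3.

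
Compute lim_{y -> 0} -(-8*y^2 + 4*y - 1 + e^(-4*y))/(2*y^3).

Direct substitution gives 0/0.
Apply L'Hôpital: lim (-16*y + 4 - 4*e^(-4*y))/(-6*y^2), still 0/0.
Apply L'Hôpital: lim (-16 + 16*e^(-4*y))/(-12*y), still 0/0.
After 3 applications of L'Hôpital's rule the quotient is (-64*e^(-4*y))/(-12); substituting y = 0 gives 16/3.

16/3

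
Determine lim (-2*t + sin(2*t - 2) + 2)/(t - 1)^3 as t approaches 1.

-4/3

Direct substitution gives 0/0.
Apply L'Hôpital: lim (2*cos(2*t - 2) - 2)/(3*(t - 1)^2), still 0/0.
Apply L'Hôpital: lim (-4*sin(2*t - 2))/(6*t - 6), still 0/0.
After 3 applications of L'Hôpital's rule the quotient is (-8*cos(2*t - 2))/(6); substituting t = 1 gives -4/3.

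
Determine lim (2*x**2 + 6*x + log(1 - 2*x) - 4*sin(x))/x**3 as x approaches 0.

-2

Substitution gives 0/0 (the numerator vanishes to order 3).
Expand each term to order x^3: the coefficient of x^3 in ln(1 - 2x) is -8/3 and in -4·sin(x) is 2/3.
Lower-order terms cancel with the polynomial part, so the numerator is (-2)·x^3 + o(x^3), and the limit is (-2)/(1) = -2.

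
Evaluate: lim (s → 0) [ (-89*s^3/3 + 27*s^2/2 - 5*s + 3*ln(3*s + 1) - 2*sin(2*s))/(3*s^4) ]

Substitution gives 0/0; apply L'Hôpital's rule 4 times.
After differentiating numerator and denominator 4 times the quotient is (-32*sin(2*s) - 1458/(3*s + 1)^4)/(72); at s = 0 this is -81/4.

-81/4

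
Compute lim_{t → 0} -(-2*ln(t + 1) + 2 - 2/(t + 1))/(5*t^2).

1/5

Substitution gives 0/0 (the numerator vanishes to order 2).
Expand each term to order t^2: the coefficient of t^2 in -2·ln(1 + t) is 1 and in -2·1/(1 + t) is -2.
Lower-order terms cancel with the polynomial part, so the numerator is (-1)·t^2 + o(t^2), and the limit is (-1)/(-5) = 1/5.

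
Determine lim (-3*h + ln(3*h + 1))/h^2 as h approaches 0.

-9/2

Direct substitution gives 0/0.
Apply L'Hôpital: lim (-3 + 3/(3*h + 1))/(2*h), still 0/0.
After 2 applications of L'Hôpital's rule the quotient is (-9/(3*h + 1)^2)/(2); substituting h = 0 gives -9/2.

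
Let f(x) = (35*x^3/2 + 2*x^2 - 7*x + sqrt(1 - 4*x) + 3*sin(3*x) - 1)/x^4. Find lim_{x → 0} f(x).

-10

Substitution gives 0/0 (the numerator vanishes to order 4).
Expand each term to order x^4: the coefficient of x^4 in 3·sin(3x) is 0 and in √(1 - 4x) is -10.
Lower-order terms cancel with the polynomial part, so the numerator is (-10)·x^4 + o(x^4), and the limit is (-10)/(1) = -10.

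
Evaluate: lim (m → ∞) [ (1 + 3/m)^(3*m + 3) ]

e^(9)

Write it as [(1 + 3/m)^m]^(3) · (1 + 3/m)^(3). The bracketed term tends to e^(3) and the second factor to 1, so the limit is e^(9).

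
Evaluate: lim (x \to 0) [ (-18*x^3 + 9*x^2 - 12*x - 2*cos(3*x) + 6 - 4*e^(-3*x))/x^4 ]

Substitution gives 0/0 (the numerator vanishes to order 4).
Expand each term to order x^4: the coefficient of x^4 in -2·cos(3x) is -27/4 and in -4·e^(-3x) is -27/2.
Lower-order terms cancel with the polynomial part, so the numerator is (-81/4)·x^4 + o(x^4), and the limit is (-81/4)/(1) = -81/4.

-81/4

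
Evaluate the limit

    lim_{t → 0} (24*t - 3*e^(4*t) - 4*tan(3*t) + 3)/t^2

-24

Substitution gives 0/0 (the numerator vanishes to order 2).
Expand each term to order t^2: the coefficient of t^2 in -4·tan(3t) is 0 and in -3·e^(4t) is -24.
Lower-order terms cancel with the polynomial part, so the numerator is (-24)·t^2 + o(t^2), and the limit is (-24)/(1) = -24.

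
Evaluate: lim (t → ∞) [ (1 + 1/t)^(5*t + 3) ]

Write it as [(1 + 1/t)^t]^(5) · (1 + 1/t)^(3). The bracketed term tends to e^(1) and the second factor to 1, so the limit is e^(5).

e^(5)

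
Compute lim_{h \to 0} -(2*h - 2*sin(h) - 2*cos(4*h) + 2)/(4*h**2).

Substitution gives 0/0 (the numerator vanishes to order 2).
Expand each term to order h^2: the coefficient of h^2 in -2·cos(4h) is 16 and in -2·sin(h) is 0.
Lower-order terms cancel with the polynomial part, so the numerator is (16)·h^2 + o(h^2), and the limit is (16)/(-4) = -4.

-4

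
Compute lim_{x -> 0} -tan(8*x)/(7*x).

Substitution gives 0/0.
Since tan(u)/u → 1 as u → 0, tan(8x)/(8x) → 1 and the limit is 8/(-7) = -8/7.

-8/7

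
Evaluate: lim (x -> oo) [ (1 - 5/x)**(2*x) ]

e^(-10)

Let L be the limit and take ln: ln L = lim (2x)·ln(1 - 5/x) = lim (2x)·(-5/x + O(1/x²)) = -10.
Hence L = e^(-10).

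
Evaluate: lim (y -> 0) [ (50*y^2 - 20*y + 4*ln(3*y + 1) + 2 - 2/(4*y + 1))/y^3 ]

164

Substitution gives 0/0 (the numerator vanishes to order 3).
Expand each term to order y^3: the coefficient of y^3 in -2·1/(1 + 4y) is 128 and in 4·ln(1 + 3y) is 36.
Lower-order terms cancel with the polynomial part, so the numerator is (164)·y^3 + o(y^3), and the limit is (164)/(1) = 164.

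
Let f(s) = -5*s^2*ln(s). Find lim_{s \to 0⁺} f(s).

This is a 0·(−∞) form. Rewrite as -5·ln(s) / s^(−2) and apply L'Hôpital:
the derivative quotient is -5·(1/s) / (−2·s^(−3)) = (5/2)·s^2 → 0.

0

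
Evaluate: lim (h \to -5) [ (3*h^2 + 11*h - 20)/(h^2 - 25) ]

19/10

Since h = -5 makes numerator and denominator zero, (h + 5) divides both.
Cancelling it gives (3*h - 4)/(h - 5); now plug in h = -5 to get 19/10.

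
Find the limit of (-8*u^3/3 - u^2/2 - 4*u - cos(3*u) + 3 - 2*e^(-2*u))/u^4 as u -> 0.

-113/24

Substitution gives 0/0 (the numerator vanishes to order 4).
Expand each term to order u^4: the coefficient of u^4 in −cos(3u) is -27/8 and in -2·e^(-2u) is -4/3.
Lower-order terms cancel with the polynomial part, so the numerator is (-113/24)·u^4 + o(u^4), and the limit is (-113/24)/(1) = -113/24.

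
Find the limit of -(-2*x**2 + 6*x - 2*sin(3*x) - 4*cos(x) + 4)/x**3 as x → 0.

-9

Substitution gives 0/0; apply L'Hôpital's rule 3 times.
After differentiating numerator and denominator 3 times the quotient is (-4*sin(x) + 54*cos(3*x))/(-6); at x = 0 this is -9.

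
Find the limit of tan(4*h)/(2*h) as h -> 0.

Substitution gives 0/0.
Since tan(u)/u → 1 as u → 0, tan(4h)/(4h) → 1 and the limit is 4/2 = 2.

2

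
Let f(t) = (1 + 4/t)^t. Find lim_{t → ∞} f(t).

Write it as [(1 + 4/t)^t]^(1) · (1 + 4/t)^(0). The bracketed term tends to e^(4) and the second factor to 1, so the limit is e^(4).

e^(4)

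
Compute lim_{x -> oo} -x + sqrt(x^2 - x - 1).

An ∞ − ∞ form. Rationalising with the conjugate, the difference becomes (-x - 1) / (√(x^2 - x - 1) + x).
For large x the denominator behaves like 2·x, so the quotient tends to -1/2 = -1/2.

-1/2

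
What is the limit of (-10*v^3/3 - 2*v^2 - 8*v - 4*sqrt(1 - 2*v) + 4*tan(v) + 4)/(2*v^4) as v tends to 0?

5/4

Substitution gives 0/0; apply L'Hôpital's rule 4 times.
After differentiating numerator and denominator 4 times the quotient is (96*tan(v)^3/cos(v)^2 + 64*tan(v)/cos(v)^2 + 60/(1 - 2*v)^(7/2))/(48); at v = 0 this is 5/4.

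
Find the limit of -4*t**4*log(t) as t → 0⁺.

0

This is a 0·(−∞) form. Rewrite as -4·ln(t) / t^(−4) and apply L'Hôpital:
the derivative quotient is -4·(1/t) / (−4·t^(−5)) = (4/4)·t^4 → 0.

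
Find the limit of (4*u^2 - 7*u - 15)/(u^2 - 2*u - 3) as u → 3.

17/4

Direct substitution gives 0/0, so factor. Both numerator and denominator have (u - 3) as a factor.
After cancelling, the expression reduces to (4*u + 5)/(u + 1).
Substituting u = 3 gives 17/4.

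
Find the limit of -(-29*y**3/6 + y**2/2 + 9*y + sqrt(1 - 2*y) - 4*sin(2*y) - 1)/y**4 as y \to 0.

5/8

Substitution gives 0/0; apply L'Hôpital's rule 4 times.
After differentiating numerator and denominator 4 times the quotient is (-64*sin(2*y) - 15/(1 - 2*y)^(7/2))/(-24); at y = 0 this is 5/8.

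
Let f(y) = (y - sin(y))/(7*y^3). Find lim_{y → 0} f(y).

1/42

Direct substitution gives 0/0.
Apply L'Hôpital: lim (1 - cos(y))/(21*y^2), still 0/0.
Apply L'Hôpital: lim (sin(y))/(42*y), still 0/0.
After 3 applications of L'Hôpital's rule the quotient is (cos(y))/(42); substituting y = 0 gives 1/42.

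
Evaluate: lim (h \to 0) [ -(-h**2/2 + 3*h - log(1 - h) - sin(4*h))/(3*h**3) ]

Substitution gives 0/0; apply L'Hôpital's rule 3 times.
After differentiating numerator and denominator 3 times the quotient is (64*cos(4*h) - 2/(h - 1)^3)/(-18); at h = 0 this is -11/3.

-11/3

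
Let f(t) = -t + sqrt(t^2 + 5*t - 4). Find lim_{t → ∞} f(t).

5/2

This has the form ∞ − ∞. Multiply and divide by the conjugate √(t^2 + 5*t - 4) + t.
That gives (5t - 4) / (√(t^2 + 5*t - 4) + t).
Divide numerator and denominator by t: the limit is 5/(2·1) = 5/2.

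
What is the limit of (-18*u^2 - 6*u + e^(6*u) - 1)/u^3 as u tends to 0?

Direct substitution gives 0/0.
Apply L'Hôpital: lim (-36*u + 6*e^(6*u) - 6)/(3*u^2), still 0/0.
Apply L'Hôpital: lim (36*e^(6*u) - 36)/(6*u), still 0/0.
After 3 applications of L'Hôpital's rule the quotient is (216*e^(6*u))/(6); substituting u = 0 gives 36.

36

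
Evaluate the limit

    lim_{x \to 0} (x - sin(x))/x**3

1/6

Direct substitution gives 0/0.
Apply L'Hôpital: lim (1 - cos(x))/(3*x^2), still 0/0.
Apply L'Hôpital: lim (sin(x))/(6*x), still 0/0.
After 3 applications of L'Hôpital's rule the quotient is (cos(x))/(6); substituting x = 0 gives 1/6.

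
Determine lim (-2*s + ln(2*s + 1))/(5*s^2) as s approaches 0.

Direct substitution gives 0/0.
Apply L'Hôpital: lim (-2 + 2/(2*s + 1))/(10*s), still 0/0.
After 2 applications of L'Hôpital's rule the quotient is (-4/(2*s + 1)^2)/(10); substituting s = 0 gives -2/5.

-2/5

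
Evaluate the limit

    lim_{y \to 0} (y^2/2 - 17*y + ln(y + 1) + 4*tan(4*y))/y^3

257/3

Substitution gives 0/0; apply L'Hôpital's rule 3 times.
After differentiating numerator and denominator 3 times the quotient is (2*(256*(y + 1)^3*(3*tan(4*y)^2 + 1)/cos(4*y)^2 + 1)/(y + 1)^3)/(6); at y = 0 this is 257/3.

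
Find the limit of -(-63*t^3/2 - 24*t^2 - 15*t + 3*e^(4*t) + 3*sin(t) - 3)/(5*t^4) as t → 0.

-32/5

Substitution gives 0/0 (the numerator vanishes to order 4).
Expand each term to order t^4: the coefficient of t^4 in 3·e^(4t) is 32 and in 3·sin(t) is 0.
Lower-order terms cancel with the polynomial part, so the numerator is (32)·t^4 + o(t^4), and the limit is (32)/(-5) = -32/5.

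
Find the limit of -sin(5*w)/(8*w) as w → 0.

Substitution gives 0/0.
Write it as (5/(-8))·sin(5w)/(5w); since sin(u)/u → 1, the limit is -5/8.

-5/8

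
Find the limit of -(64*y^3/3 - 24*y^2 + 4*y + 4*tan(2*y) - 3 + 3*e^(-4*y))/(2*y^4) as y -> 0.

-16

Substitution gives 0/0 (the numerator vanishes to order 4).
Expand each term to order y^4: the coefficient of y^4 in 3·e^(-4y) is 32 and in 4·tan(2y) is 0.
Lower-order terms cancel with the polynomial part, so the numerator is (32)·y^4 + o(y^4), and the limit is (32)/(-2) = -16.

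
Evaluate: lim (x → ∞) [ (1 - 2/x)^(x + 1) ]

Let L be the limit and take ln: ln L = lim (x + 1)·ln(1 - 2/x) = lim (x + 1)·(-2/x + O(1/x²)) = -2.
Hence L = e^(-2).

e^(-2)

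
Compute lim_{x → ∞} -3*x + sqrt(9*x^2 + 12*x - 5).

This has the form ∞ − ∞. Multiply and divide by the conjugate √(9*x^2 + 12*x - 5) + 3x.
That gives (12x - 5) / (√(9*x^2 + 12*x - 5) + 3x).
Divide numerator and denominator by x: the limit is 12/(2·3) = 2.

2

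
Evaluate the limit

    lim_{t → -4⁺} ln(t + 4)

As t → -4⁺, t + 4 → 0⁺ and ln(t + 4) → −∞.
Multiplying by 1 gives -∞.

-∞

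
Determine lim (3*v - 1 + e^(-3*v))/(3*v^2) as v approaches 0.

Direct substitution gives 0/0.
Apply L'Hôpital: lim (3 - 3*e^(-3*v))/(6*v), still 0/0.
After 2 applications of L'Hôpital's rule the quotient is (9*e^(-3*v))/(6); substituting v = 0 gives 3/2.

3/2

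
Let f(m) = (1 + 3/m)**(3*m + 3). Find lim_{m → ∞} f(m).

e^(9)

The base → 1 and the exponent → ∞: a 1^∞ form.
Take logarithms: (3m + 3)·ln(1 + 3/m). Since ln(1+u) ~ u for small u, this behaves like (3m)·(3/m) → 9.
So the limit is e^(9).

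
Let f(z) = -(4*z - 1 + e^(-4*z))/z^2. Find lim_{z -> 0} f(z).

-8

Direct substitution gives 0/0.
Apply L'Hôpital: lim (4 - 4*e^(-4*z))/(-2*z), still 0/0.
After 2 applications of L'Hôpital's rule the quotient is (16*e^(-4*z))/(-2); substituting z = 0 gives -8.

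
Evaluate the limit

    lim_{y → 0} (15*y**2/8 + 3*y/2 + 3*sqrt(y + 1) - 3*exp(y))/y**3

Substitution gives 0/0 (the numerator vanishes to order 3).
Expand each term to order y^3: the coefficient of y^3 in 3·√(1 + y) is 3/16 and in -3·e^(y) is -1/2.
Lower-order terms cancel with the polynomial part, so the numerator is (-5/16)·y^3 + o(y^3), and the limit is (-5/16)/(1) = -5/16.

-5/16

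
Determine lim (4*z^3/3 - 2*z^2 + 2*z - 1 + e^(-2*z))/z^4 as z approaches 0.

2/3

Direct substitution gives 0/0.
Apply L'Hôpital: lim (4*z^2 - 4*z + 2 - 2*e^(-2*z))/(4*z^3), still 0/0.
Apply L'Hôpital: lim (8*z - 4 + 4*e^(-2*z))/(12*z^2), still 0/0.
Apply L'Hôpital: lim (8 - 8*e^(-2*z))/(24*z), still 0/0.
After 4 applications of L'Hôpital's rule the quotient is (16*e^(-2*z))/(24); substituting z = 0 gives 2/3.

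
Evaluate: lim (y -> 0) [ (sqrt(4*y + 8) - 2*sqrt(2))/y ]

√(2)/2

Substitution gives 0/0. Multiply numerator and denominator by the conjugate √(8 + 4y) + √8.
The numerator becomes (8 + 4y) − 8 = 4y, so the expression simplifies to 4/(√(8 + 4y) + √8).
Letting y → 0 gives 4/(2√8) = √(2)/2.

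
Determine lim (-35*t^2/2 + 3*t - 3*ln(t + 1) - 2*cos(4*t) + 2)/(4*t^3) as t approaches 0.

-1/4

Substitution gives 0/0; apply L'Hôpital's rule 3 times.
After differentiating numerator and denominator 3 times the quotient is (-128*sin(4*t) - 6/(t + 1)^3)/(24); at t = 0 this is -1/4.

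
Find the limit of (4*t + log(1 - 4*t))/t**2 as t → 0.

-8

Direct substitution gives 0/0.
Apply L'Hôpital: lim (4 - 4/(1 - 4*t))/(2*t), still 0/0.
After 2 applications of L'Hôpital's rule the quotient is (-16/(1 - 4*t)^2)/(2); substituting t = 0 gives -8.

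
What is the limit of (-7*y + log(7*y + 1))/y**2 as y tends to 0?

-49/2

Direct substitution gives 0/0.
Apply L'Hôpital: lim (-7 + 7/(7*y + 1))/(2*y), still 0/0.
After 2 applications of L'Hôpital's rule the quotient is (-49/(7*y + 1)^2)/(2); substituting y = 0 gives -49/2.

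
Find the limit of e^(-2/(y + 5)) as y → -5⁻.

∞

As y → -5⁻, -2/(y + 5) → +∞, so e^(-2/(y + 5)) → ∞.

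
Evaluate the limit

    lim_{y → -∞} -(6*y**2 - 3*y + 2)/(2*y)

∞

The numerator has higher degree (2 > 1); the quotient behaves like (6/(-2))·y^1 for large |y|.
As y → −∞ this diverges to ∞.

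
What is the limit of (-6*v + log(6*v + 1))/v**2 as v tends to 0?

Direct substitution gives 0/0.
Apply L'Hôpital: lim (-6 + 6/(6*v + 1))/(2*v), still 0/0.
After 2 applications of L'Hôpital's rule the quotient is (-36/(6*v + 1)^2)/(2); substituting v = 0 gives -18.

-18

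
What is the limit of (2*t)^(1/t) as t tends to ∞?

Base → ∞ and exponent → 0: an ∞^0 form.
Take logs: (1/t)·ln(2·t^1) = (ln 2 + 1·ln t)/t → 0.
So the limit is e^0 = 1.

1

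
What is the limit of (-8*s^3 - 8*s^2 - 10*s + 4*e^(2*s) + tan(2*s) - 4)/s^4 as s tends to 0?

8/3

Substitution gives 0/0 (the numerator vanishes to order 4).
Expand each term to order s^4: the coefficient of s^4 in tan(2s) is 0 and in 4·e^(2s) is 8/3.
Lower-order terms cancel with the polynomial part, so the numerator is (8/3)·s^4 + o(s^4), and the limit is (8/3)/(1) = 8/3.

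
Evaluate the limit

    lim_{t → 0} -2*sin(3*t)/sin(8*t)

Substitution gives 0/0.
Divide numerator and denominator by t: sin(3t)/t → 3 and sin(8t)/t → 8, so the limit is -2·3/8 = -3/4.

-3/4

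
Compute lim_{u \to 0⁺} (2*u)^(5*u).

1

Base → 0⁺ and exponent → 0⁺: a 0^0 form.
Take logs: 5u·ln(2u). This is 0·(−∞); rewriting as ln(2u)/(1/(5u)) and applying L'Hôpital gives 0.
Hence the limit is e^0 = 1.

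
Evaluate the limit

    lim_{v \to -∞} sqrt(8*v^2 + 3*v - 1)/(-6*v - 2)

√(2)/3

For large |v|, √(8*v^2 + 3*v - 1) ≈ √8·|v| and the denominator ≈ -6v.
Since v → −∞, |v| = −v, giving −√8/(-6) = √(2)/3.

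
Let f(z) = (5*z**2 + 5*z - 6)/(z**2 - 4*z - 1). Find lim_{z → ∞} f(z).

Numerator and denominator both have degree 2.
Dividing every term by z^2, all lower-order terms vanish and the limit is the ratio of leading coefficients, 5/(1) = 5.

5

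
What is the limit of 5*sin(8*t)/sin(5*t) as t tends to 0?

8

Substitution gives 0/0.
Divide numerator and denominator by t: sin(8t)/t → 8 and sin(5t)/t → 5, so the limit is 5·8/5 = 8.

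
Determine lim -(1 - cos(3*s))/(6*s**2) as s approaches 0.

Substitution gives 0/0.
Use (1 − cos u)/u² → 1/2 with u = 3s: the limit is 3²/(2·(-6)) = -3/4.

-3/4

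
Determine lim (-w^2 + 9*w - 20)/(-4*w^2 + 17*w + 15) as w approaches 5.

Since w = 5 makes numerator and denominator zero, (w - 5) divides both.
Cancelling it gives (4 - w)/(-4*w - 3); now plug in w = 5 to get 1/23.

1/23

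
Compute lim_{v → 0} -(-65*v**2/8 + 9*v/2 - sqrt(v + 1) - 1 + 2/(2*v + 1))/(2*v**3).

Substitution gives 0/0; apply L'Hôpital's rule 3 times.
After differentiating numerator and denominator 3 times the quotient is (-96/(2*v + 1)^4 - 3/(8*(v + 1)^(5/2)))/(-12); at v = 0 this is 257/32.

257/32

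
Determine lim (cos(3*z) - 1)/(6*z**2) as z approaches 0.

Direct substitution gives 0/0.
Apply L'Hôpital: lim (-3*sin(3*z))/(12*z), still 0/0.
After 2 applications of L'Hôpital's rule the quotient is (-9*cos(3*z))/(12); substituting z = 0 gives -3/4.

-3/4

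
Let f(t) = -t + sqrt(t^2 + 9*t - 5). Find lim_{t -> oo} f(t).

9/2

An ∞ − ∞ form. Rationalising with the conjugate, the difference becomes (9t - 5) / (√(t^2 + 9*t - 5) + t).
For large t the denominator behaves like 2·t, so the quotient tends to 9/2 = 9/2.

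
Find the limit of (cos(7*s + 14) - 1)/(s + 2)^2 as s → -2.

Direct substitution gives 0/0.
Apply L'Hôpital: lim (-7*sin(7*s + 14))/(2*s + 4), still 0/0.
After 2 applications of L'Hôpital's rule the quotient is (-49*cos(7*s + 14))/(2); substituting s = -2 gives -49/2.

-49/2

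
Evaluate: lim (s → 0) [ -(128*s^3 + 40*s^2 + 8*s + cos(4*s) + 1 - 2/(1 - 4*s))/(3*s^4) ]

Substitution gives 0/0; apply L'Hôpital's rule 4 times.
After differentiating numerator and denominator 4 times the quotient is (256*cos(4*s) + 12288/(4*s - 1)^5)/(-72); at s = 0 this is 1504/9.

1504/9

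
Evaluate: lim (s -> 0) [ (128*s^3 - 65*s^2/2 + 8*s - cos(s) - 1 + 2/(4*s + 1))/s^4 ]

12287/24

Substitution gives 0/0 (the numerator vanishes to order 4).
Expand each term to order s^4: the coefficient of s^4 in −cos(s) is -1/24 and in 2·1/(1 + 4s) is 512.
Lower-order terms cancel with the polynomial part, so the numerator is (12287/24)·s^4 + o(s^4), and the limit is (12287/24)/(1) = 12287/24.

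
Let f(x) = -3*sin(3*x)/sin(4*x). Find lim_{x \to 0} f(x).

Substitution gives 0/0.
Divide numerator and denominator by x: sin(3x)/x → 3 and sin(4x)/x → 4, so the limit is -3·3/4 = -9/4.

-9/4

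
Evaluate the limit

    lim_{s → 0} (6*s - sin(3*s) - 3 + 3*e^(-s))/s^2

Substitution gives 0/0 (the numerator vanishes to order 2).
Expand each term to order s^2: the coefficient of s^2 in −sin(3s) is 0 and in 3·e^(-s) is 3/2.
Lower-order terms cancel with the polynomial part, so the numerator is (3/2)·s^2 + o(s^2), and the limit is (3/2)/(1) = 3/2.

3/2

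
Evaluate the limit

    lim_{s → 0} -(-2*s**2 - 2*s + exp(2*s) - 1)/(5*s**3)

Direct substitution gives 0/0.
Apply L'Hôpital: lim (-4*s + 2*e^(2*s) - 2)/(-15*s^2), still 0/0.
Apply L'Hôpital: lim (4*e^(2*s) - 4)/(-30*s), still 0/0.
After 3 applications of L'Hôpital's rule the quotient is (8*e^(2*s))/(-30); substituting s = 0 gives -4/15.

-4/15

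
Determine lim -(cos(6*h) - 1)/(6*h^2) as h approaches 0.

3

Direct substitution gives 0/0.
Apply L'Hôpital: lim (-6*sin(6*h))/(-12*h), still 0/0.
After 2 applications of L'Hôpital's rule the quotient is (-36*cos(6*h))/(-12); substituting h = 0 gives 3.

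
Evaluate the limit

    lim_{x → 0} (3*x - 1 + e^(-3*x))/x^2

Direct substitution gives 0/0.
Apply L'Hôpital: lim (3 - 3*e^(-3*x))/(2*x), still 0/0.
After 2 applications of L'Hôpital's rule the quotient is (9*e^(-3*x))/(2); substituting x = 0 gives 9/2.

9/2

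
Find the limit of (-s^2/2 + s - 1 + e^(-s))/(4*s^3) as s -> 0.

-1/24

Direct substitution gives 0/0.
Apply L'Hôpital: lim (-s + 1 - e^(-s))/(12*s^2), still 0/0.
Apply L'Hôpital: lim (-1 + e^(-s))/(24*s), still 0/0.
After 3 applications of L'Hôpital's rule the quotient is (-e^(-s))/(24); substituting s = 0 gives -1/24.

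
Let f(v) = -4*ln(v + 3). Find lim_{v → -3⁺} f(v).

As v → -3⁺, v + 3 → 0⁺ and ln(v + 3) → −∞.
Multiplying by -4 gives ∞.

∞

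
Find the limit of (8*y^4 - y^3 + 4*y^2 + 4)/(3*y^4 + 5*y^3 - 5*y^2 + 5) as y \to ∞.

Numerator and denominator both have degree 4.
Dividing every term by y^4, all lower-order terms vanish and the limit is the ratio of leading coefficients, 8/(3) = 8/3.

8/3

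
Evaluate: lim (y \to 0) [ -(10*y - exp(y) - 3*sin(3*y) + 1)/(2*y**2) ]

Substitution gives 0/0; apply L'Hôpital's rule 2 times.
After differentiating numerator and denominator 2 times the quotient is (-e^(y) + 27*sin(3*y))/(-4); at y = 0 this is 1/4.

1/4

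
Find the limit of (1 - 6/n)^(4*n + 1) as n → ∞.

e^(-24)

Write it as [(1 - 6/n)^n]^(4) · (1 - 6/n)^(1). The bracketed term tends to e^(-6) and the second factor to 1, so the limit is e^(-24).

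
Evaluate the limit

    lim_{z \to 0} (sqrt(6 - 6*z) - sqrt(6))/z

-√(6)/2

A 0/0 form; rationalise with √(6 - 6z) + √6. This collapses the numerator to -6z, leaving -6/(√(6 - 6z) + √6) → -6/(2√6) = -√(6)/2.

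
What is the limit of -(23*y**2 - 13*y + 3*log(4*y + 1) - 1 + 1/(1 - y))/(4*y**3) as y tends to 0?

Substitution gives 0/0 (the numerator vanishes to order 3).
Expand each term to order y^3: the coefficient of y^3 in 3·ln(1 + 4y) is 64 and in 1/(1 - y) is 1.
Lower-order terms cancel with the polynomial part, so the numerator is (65)·y^3 + o(y^3), and the limit is (65)/(-4) = -65/4.

-65/4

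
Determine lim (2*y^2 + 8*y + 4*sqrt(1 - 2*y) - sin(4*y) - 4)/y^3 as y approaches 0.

Substitution gives 0/0 (the numerator vanishes to order 3).
Expand each term to order y^3: the coefficient of y^3 in −sin(4y) is 32/3 and in 4·√(1 - 2y) is -2.
Lower-order terms cancel with the polynomial part, so the numerator is (26/3)·y^3 + o(y^3), and the limit is (26/3)/(1) = 26/3.

26/3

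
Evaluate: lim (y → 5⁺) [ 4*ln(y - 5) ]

As y → 5⁺, y - 5 → 0⁺ and ln(y - 5) → −∞.
Multiplying by 4 gives -∞.

-∞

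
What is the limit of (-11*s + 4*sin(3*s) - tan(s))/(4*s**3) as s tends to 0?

-55/12

Substitution gives 0/0 (the numerator vanishes to order 3).
Expand each term to order s^3: the coefficient of s^3 in 4·sin(3s) is -18 and in −tan(s) is -1/3.
Lower-order terms cancel with the polynomial part, so the numerator is (-55/3)·s^3 + o(s^3), and the limit is (-55/3)/(4) = -55/12.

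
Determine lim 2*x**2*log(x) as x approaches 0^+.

This is a 0·(−∞) form. Rewrite as 2·ln(x) / x^(−2) and apply L'Hôpital:
the derivative quotient is 2·(1/x) / (−2·x^(−3)) = (-2/2)·x^2 → 0.

0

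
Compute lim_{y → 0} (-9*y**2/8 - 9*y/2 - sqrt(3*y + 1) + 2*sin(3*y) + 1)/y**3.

Substitution gives 0/0 (the numerator vanishes to order 3).
Expand each term to order y^3: the coefficient of y^3 in 2·sin(3y) is -9 and in −√(1 + 3y) is -27/16.
Lower-order terms cancel with the polynomial part, so the numerator is (-171/16)·y^3 + o(y^3), and the limit is (-171/16)/(1) = -171/16.

-171/16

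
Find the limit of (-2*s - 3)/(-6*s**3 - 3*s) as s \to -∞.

0

The denominator has degree 3 and the numerator degree 1. Dividing numerator and denominator by s^3 sends every term to 0 except the leading denominator term, so the limit is 0.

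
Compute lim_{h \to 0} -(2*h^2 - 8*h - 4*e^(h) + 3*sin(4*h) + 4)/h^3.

Substitution gives 0/0 (the numerator vanishes to order 3).
Expand each term to order h^3: the coefficient of h^3 in -4·e^(h) is -2/3 and in 3·sin(4h) is -32.
Lower-order terms cancel with the polynomial part, so the numerator is (-98/3)·h^3 + o(h^3), and the limit is (-98/3)/(-1) = 98/3.

98/3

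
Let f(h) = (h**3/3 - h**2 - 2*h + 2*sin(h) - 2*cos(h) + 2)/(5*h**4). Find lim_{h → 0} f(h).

Substitution gives 0/0; apply L'Hôpital's rule 4 times.
After differentiating numerator and denominator 4 times the quotient is (-2*sqrt(2)*cos(h + pi/4))/(120); at h = 0 this is -1/60.

-1/60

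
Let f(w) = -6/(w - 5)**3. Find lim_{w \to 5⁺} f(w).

As w → 5⁺, (w - 5) → 0⁺, so (w - 5)^3 → 0⁺ and -6/(w - 5)^3 → -∞.

-∞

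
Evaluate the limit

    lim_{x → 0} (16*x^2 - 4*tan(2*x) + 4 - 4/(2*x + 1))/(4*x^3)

Substitution gives 0/0 (the numerator vanishes to order 3).
Expand each term to order x^3: the coefficient of x^3 in -4·1/(1 + 2x) is 32 and in -4·tan(2x) is -32/3.
Lower-order terms cancel with the polynomial part, so the numerator is (64/3)·x^3 + o(x^3), and the limit is (64/3)/(4) = 16/3.

16/3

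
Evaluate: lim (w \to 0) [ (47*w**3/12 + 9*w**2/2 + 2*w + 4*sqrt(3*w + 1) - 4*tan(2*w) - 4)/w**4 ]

Substitution gives 0/0 (the numerator vanishes to order 4).
Expand each term to order w^4: the coefficient of w^4 in 4·√(1 + 3w) is -405/32 and in -4·tan(2w) is 0.
Lower-order terms cancel with the polynomial part, so the numerator is (-405/32)·w^4 + o(w^4), and the limit is (-405/32)/(1) = -405/32.

-405/32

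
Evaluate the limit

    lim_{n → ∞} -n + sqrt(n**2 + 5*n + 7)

5/2

An ∞ − ∞ form. Rationalising with the conjugate, the difference becomes (5n + 7) / (√(n^2 + 5*n + 7) + n).
For large n the denominator behaves like 2·n, so the quotient tends to 5/2 = 5/2.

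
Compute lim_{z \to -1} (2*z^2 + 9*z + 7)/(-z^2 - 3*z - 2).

-5

At z = -1 both the top and bottom vanish — a removable singularity. Factoring out (z + 1) from each leaves (2*z + 7)/(-z - 2), which at z = -1 equals -5.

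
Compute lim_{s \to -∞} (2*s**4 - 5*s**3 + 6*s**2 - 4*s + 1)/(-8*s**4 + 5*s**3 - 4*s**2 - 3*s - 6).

Numerator and denominator both have degree 4.
Dividing every term by s^4, all lower-order terms vanish and the limit is the ratio of leading coefficients, 2/(-8) = -1/4.

-1/4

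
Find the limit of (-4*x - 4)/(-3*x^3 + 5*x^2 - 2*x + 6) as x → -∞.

0

The denominator has degree 3 and the numerator degree 1. Dividing numerator and denominator by x^3 sends every term to 0 except the leading denominator term, so the limit is 0.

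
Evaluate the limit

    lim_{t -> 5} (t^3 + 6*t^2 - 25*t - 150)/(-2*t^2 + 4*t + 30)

-55/8

Since t = 5 makes numerator and denominator zero, (t - 5) divides both.
Cancelling it gives (t^2 + 11*t + 30)/(-2*t - 6); now plug in t = 5 to get -55/8.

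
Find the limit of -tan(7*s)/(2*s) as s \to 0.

-7/2

Substitution gives 0/0.
Since tan(u)/u → 1 as u → 0, tan(7s)/(7s) → 1 and the limit is 7/(-2) = -7/2.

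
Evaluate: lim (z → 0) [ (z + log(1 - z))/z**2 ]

Direct substitution gives 0/0.
Apply L'Hôpital: lim (1 - 1/(1 - z))/(2*z), still 0/0.
After 2 applications of L'Hôpital's rule the quotient is (-1/(1 - z)^2)/(2); substituting z = 0 gives -1/2.

-1/2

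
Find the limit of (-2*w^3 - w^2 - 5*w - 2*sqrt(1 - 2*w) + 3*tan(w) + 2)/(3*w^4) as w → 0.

Substitution gives 0/0; apply L'Hôpital's rule 4 times.
After differentiating numerator and denominator 4 times the quotient is (72*tan(w)^3/cos(w)^2 + 48*tan(w)/cos(w)^2 + 30/(1 - 2*w)^(7/2))/(72); at w = 0 this is 5/12.

5/12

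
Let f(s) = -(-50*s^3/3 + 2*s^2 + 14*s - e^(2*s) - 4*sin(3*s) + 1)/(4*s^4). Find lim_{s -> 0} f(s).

1/6

Substitution gives 0/0 (the numerator vanishes to order 4).
Expand each term to order s^4: the coefficient of s^4 in −e^(2s) is -2/3 and in -4·sin(3s) is 0.
Lower-order terms cancel with the polynomial part, so the numerator is (-2/3)·s^4 + o(s^4), and the limit is (-2/3)/(-4) = 1/6.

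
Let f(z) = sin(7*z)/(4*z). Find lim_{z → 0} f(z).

Substitution gives 0/0.
Write it as (7/4)·sin(7z)/(7z); since sin(u)/u → 1, the limit is 7/4.

7/4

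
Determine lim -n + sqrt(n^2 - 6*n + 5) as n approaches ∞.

This has the form ∞ − ∞. Multiply and divide by the conjugate √(n^2 - 6*n + 5) + n.
That gives (-6n + 5) / (√(n^2 - 6*n + 5) + n).
Divide numerator and denominator by n: the limit is -6/(2·1) = -3.

-3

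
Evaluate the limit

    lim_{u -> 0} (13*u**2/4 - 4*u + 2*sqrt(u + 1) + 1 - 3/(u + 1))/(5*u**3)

Substitution gives 0/0; apply L'Hôpital's rule 3 times.
After differentiating numerator and denominator 3 times the quotient is (18/(u + 1)^4 + 3/(4*(u + 1)^(5/2)))/(30); at u = 0 this is 5/8.

5/8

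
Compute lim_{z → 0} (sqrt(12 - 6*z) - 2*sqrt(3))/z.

Substitution gives 0/0. Multiply numerator and denominator by the conjugate √(12 - 6z) + √12.
The numerator becomes (12 - 6z) − 12 = -6z, so the expression simplifies to -6/(√(12 - 6z) + √12).
Letting z → 0 gives -6/(2√12) = -√(3)/2.

-√(3)/2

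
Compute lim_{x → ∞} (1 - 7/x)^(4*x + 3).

e^(-28)

Let L be the limit and take ln: ln L = lim (4x + 3)·ln(1 - 7/x) = lim (4x + 3)·(-7/x + O(1/x²)) = -28.
Hence L = e^(-28).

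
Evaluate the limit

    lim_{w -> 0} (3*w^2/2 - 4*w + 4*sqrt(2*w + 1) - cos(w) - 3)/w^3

2

Substitution gives 0/0 (the numerator vanishes to order 3).
Expand each term to order w^3: the coefficient of w^3 in −cos(w) is 0 and in 4·√(1 + 2w) is 2.
Lower-order terms cancel with the polynomial part, so the numerator is (2)·w^3 + o(w^3), and the limit is (2)/(1) = 2.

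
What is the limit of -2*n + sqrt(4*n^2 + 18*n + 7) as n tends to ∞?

An ∞ − ∞ form. Rationalising with the conjugate, the difference becomes (18n + 7) / (√(4*n^2 + 18*n + 7) + 2n).
For large n the denominator behaves like 2·2n, so the quotient tends to 18/4 = 9/2.

9/2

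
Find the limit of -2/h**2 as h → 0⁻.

-∞

As h → 0⁻, (h) → 0⁻, so (h)^2 → 0⁺ and -2/(h)^2 → -∞.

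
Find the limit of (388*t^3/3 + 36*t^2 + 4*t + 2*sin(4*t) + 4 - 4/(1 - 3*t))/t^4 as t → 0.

Substitution gives 0/0; apply L'Hôpital's rule 4 times.
After differentiating numerator and denominator 4 times the quotient is (512*sin(4*t) + 7776/(3*t - 1)^5)/(24); at t = 0 this is -324.

-324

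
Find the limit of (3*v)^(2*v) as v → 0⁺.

Base → 0⁺ and exponent → 0⁺: a 0^0 form.
Take logs: 2v·ln(3v). This is 0·(−∞); rewriting as ln(3v)/(1/(2v)) and applying L'Hôpital gives 0.
Hence the limit is e^0 = 1.

1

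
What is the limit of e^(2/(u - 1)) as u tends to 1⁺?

∞

As u → 1⁺, 2/(u - 1) → +∞, so e^(2/(u - 1)) → ∞.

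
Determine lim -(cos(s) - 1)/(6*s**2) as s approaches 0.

1/12

Direct substitution gives 0/0.
Apply L'Hôpital: lim (-sin(s))/(-12*s), still 0/0.
After 2 applications of L'Hôpital's rule the quotient is (-cos(s))/(-12); substituting s = 0 gives 1/12.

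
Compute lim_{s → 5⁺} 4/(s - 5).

As s → 5⁺, (s - 5) → 0⁺, so (s - 5)^1 → 0⁺ and 4/(s - 5)^1 → ∞.

∞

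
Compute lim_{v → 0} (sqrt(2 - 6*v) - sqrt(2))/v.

-3*√(2)/2

Substitution gives 0/0. Multiply numerator and denominator by the conjugate √(2 - 6v) + √2.
The numerator becomes (2 - 6v) − 2 = -6v, so the expression simplifies to -6/(√(2 - 6v) + √2).
Letting v → 0 gives -6/(2√2) = -3*√(2)/2.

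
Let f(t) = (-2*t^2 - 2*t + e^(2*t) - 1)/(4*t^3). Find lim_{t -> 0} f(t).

Direct substitution gives 0/0.
Apply L'Hôpital: lim (-4*t + 2*e^(2*t) - 2)/(12*t^2), still 0/0.
Apply L'Hôpital: lim (4*e^(2*t) - 4)/(24*t), still 0/0.
After 3 applications of L'Hôpital's rule the quotient is (8*e^(2*t))/(24); substituting t = 0 gives 1/3.

1/3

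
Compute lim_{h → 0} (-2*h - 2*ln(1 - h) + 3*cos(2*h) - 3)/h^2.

Substitution gives 0/0; apply L'Hôpital's rule 2 times.
After differentiating numerator and denominator 2 times the quotient is (-12*cos(2*h) + 2/(h - 1)^2)/(2); at h = 0 this is -5.

-5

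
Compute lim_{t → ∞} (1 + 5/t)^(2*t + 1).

e^(10)

The base → 1 and the exponent → ∞: a 1^∞ form.
Take logarithms: (2t + 1)·ln(1 + 5/t). Since ln(1+u) ~ u for small u, this behaves like (2t)·(5/t) → 10.
So the limit is e^(10).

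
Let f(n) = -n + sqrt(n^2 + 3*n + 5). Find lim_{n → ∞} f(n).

This has the form ∞ − ∞. Multiply and divide by the conjugate √(n^2 + 3*n + 5) + n.
That gives (3n + 5) / (√(n^2 + 3*n + 5) + n).
Divide numerator and denominator by n: the limit is 3/(2·1) = 3/2.

3/2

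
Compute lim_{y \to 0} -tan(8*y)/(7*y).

-8/7

Substitution gives 0/0.
Since tan(u)/u → 1 as u → 0, tan(8y)/(8y) → 1 and the limit is 8/(-7) = -8/7.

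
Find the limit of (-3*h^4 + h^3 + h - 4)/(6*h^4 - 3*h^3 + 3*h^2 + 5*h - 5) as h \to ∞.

Numerator and denominator both have degree 4.
Dividing every term by h^4, all lower-order terms vanish and the limit is the ratio of leading coefficients, -3/(6) = -1/2.

-1/2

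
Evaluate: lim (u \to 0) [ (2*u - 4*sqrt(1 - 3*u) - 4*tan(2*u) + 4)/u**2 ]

9/2

Substitution gives 0/0 (the numerator vanishes to order 2).
Expand each term to order u^2: the coefficient of u^2 in -4·√(1 - 3u) is 9/2 and in -4·tan(2u) is 0.
Lower-order terms cancel with the polynomial part, so the numerator is (9/2)·u^2 + o(u^2), and the limit is (9/2)/(1) = 9/2.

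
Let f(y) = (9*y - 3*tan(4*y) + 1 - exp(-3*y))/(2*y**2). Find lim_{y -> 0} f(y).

-9/4

Substitution gives 0/0 (the numerator vanishes to order 2).
Expand each term to order y^2: the coefficient of y^2 in −e^(-3y) is -9/2 and in -3·tan(4y) is 0.
Lower-order terms cancel with the polynomial part, so the numerator is (-9/2)·y^2 + o(y^2), and the limit is (-9/2)/(2) = -9/4.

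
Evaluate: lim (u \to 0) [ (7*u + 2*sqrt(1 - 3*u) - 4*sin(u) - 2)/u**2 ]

Substitution gives 0/0; apply L'Hôpital's rule 2 times.
After differentiating numerator and denominator 2 times the quotient is (4*sin(u) - 9/(2*(1 - 3*u)^(3/2)))/(2); at u = 0 this is -9/4.

-9/4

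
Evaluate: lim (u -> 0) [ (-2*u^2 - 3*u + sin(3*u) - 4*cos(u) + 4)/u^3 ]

-9/2

Substitution gives 0/0 (the numerator vanishes to order 3).
Expand each term to order u^3: the coefficient of u^3 in sin(3u) is -9/2 and in -4·cos(u) is 0.
Lower-order terms cancel with the polynomial part, so the numerator is (-9/2)·u^3 + o(u^3), and the limit is (-9/2)/(1) = -9/2.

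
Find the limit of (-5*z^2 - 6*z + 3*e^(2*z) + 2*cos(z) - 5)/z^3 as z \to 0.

Substitution gives 0/0; apply L'Hôpital's rule 3 times.
After differentiating numerator and denominator 3 times the quotient is (24*e^(2*z) + 2*sin(z))/(6); at z = 0 this is 4.

4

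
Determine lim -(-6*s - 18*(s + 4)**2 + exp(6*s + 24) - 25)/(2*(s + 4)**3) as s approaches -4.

-18

Direct substitution gives 0/0.
Apply L'Hôpital: lim (-36*s + 6*e^(6*s + 24) - 150)/(-6*(s + 4)^2), still 0/0.
Apply L'Hôpital: lim (36*e^(6*s + 24) - 36)/(-12*s - 48), still 0/0.
After 3 applications of L'Hôpital's rule the quotient is (216*e^(6*s + 24))/(-12); substituting s = -4 gives -18.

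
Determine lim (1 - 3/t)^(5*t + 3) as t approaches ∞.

Let L be the limit and take ln: ln L = lim (5t + 3)·ln(1 - 3/t) = lim (5t + 3)·(-3/t + O(1/t²)) = -15.
Hence L = e^(-15).

e^(-15)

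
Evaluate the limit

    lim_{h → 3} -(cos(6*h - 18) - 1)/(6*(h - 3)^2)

3

Direct substitution gives 0/0.
Apply L'Hôpital: lim (-6*sin(6*h - 18))/(36 - 12*h), still 0/0.
After 2 applications of L'Hôpital's rule the quotient is (-36*cos(6*h - 18))/(-12); substituting h = 3 gives 3.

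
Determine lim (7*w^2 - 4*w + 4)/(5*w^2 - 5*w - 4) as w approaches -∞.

Numerator and denominator both have degree 2.
Dividing every term by w^2, all lower-order terms vanish and the limit is the ratio of leading coefficients, 7/(5) = 7/5.

7/5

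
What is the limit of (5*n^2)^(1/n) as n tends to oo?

1

Base → ∞ and exponent → 0: an ∞^0 form.
Take logs: (1/n)·ln(5·n^2) = (ln 5 + 2·ln n)/n → 0.
So the limit is e^0 = 1.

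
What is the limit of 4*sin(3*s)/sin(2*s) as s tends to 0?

Substitution gives 0/0.
Divide numerator and denominator by s: sin(3s)/s → 3 and sin(2s)/s → 2, so the limit is 4·3/2 = 6.

6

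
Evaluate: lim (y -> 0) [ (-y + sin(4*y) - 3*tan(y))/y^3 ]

-35/3

Substitution gives 0/0 (the numerator vanishes to order 3).
Expand each term to order y^3: the coefficient of y^3 in sin(4y) is -32/3 and in -3·tan(y) is -1.
Lower-order terms cancel with the polynomial part, so the numerator is (-35/3)·y^3 + o(y^3), and the limit is (-35/3)/(1) = -35/3.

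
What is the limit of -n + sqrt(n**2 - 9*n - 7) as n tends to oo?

An ∞ − ∞ form. Rationalising with the conjugate, the difference becomes (-9n - 7) / (√(n^2 - 9*n - 7) + n).
For large n the denominator behaves like 2·n, so the quotient tends to -9/2 = -9/2.

-9/2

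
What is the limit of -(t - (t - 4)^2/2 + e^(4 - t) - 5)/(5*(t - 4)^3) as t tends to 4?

1/30

Direct substitution gives 0/0.
Apply L'Hôpital: lim (-t - e^(4 - t) + 5)/(-15*(t - 4)^2), still 0/0.
Apply L'Hôpital: lim (e^(4 - t) - 1)/(120 - 30*t), still 0/0.
After 3 applications of L'Hôpital's rule the quotient is (-e^(4 - t))/(-30); substituting t = 4 gives 1/30.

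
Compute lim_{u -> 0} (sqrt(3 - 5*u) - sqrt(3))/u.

-5*√(3)/6

A 0/0 form; rationalise with √(3 - 5u) + √3. This collapses the numerator to -5u, leaving -5/(√(3 - 5u) + √3) → -5/(2√3) = -5*√(3)/6.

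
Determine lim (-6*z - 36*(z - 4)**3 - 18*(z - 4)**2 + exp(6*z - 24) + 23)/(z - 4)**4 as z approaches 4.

54

Direct substitution gives 0/0.
Apply L'Hôpital: lim (-36*z - 108*(z - 4)^2 + 6*e^(6*z - 24) + 138)/(4*(z - 4)^3), still 0/0.
Apply L'Hôpital: lim (-216*z + 36*e^(6*z - 24) + 828)/(12*(z - 4)^2), still 0/0.
Apply L'Hôpital: lim (216*e^(6*z - 24) - 216)/(24*z - 96), still 0/0.
After 4 applications of L'Hôpital's rule the quotient is (1296*e^(6*z - 24))/(24); substituting z = 4 gives 54.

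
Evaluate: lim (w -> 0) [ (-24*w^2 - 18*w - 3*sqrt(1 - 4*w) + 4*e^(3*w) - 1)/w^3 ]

30

Substitution gives 0/0 (the numerator vanishes to order 3).
Expand each term to order w^3: the coefficient of w^3 in 4·e^(3w) is 18 and in -3·√(1 - 4w) is 12.
Lower-order terms cancel with the polynomial part, so the numerator is (30)·w^3 + o(w^3), and the limit is (30)/(1) = 30.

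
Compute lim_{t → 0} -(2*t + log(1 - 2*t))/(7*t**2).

2/7

Direct substitution gives 0/0.
Apply L'Hôpital: lim (2 - 2/(1 - 2*t))/(-14*t), still 0/0.
After 2 applications of L'Hôpital's rule the quotient is (-4/(1 - 2*t)^2)/(-14); substituting t = 0 gives 2/7.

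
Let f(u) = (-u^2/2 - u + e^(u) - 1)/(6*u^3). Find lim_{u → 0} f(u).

1/36

Direct substitution gives 0/0.
Apply L'Hôpital: lim (-u + e^(u) - 1)/(18*u^2), still 0/0.
Apply L'Hôpital: lim (e^(u) - 1)/(36*u), still 0/0.
After 3 applications of L'Hôpital's rule the quotient is (e^(u))/(36); substituting u = 0 gives 1/36.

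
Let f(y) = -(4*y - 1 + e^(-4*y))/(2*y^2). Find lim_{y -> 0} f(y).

Direct substitution gives 0/0.
Apply L'Hôpital: lim (4 - 4*e^(-4*y))/(-4*y), still 0/0.
After 2 applications of L'Hôpital's rule the quotient is (16*e^(-4*y))/(-4); substituting y = 0 gives -4.

-4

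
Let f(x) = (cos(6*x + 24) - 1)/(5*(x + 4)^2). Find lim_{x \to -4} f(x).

-18/5

Direct substitution gives 0/0.
Apply L'Hôpital: lim (-6*sin(6*x + 24))/(10*x + 40), still 0/0.
After 2 applications of L'Hôpital's rule the quotient is (-36*cos(6*x + 24))/(10); substituting x = -4 gives -18/5.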